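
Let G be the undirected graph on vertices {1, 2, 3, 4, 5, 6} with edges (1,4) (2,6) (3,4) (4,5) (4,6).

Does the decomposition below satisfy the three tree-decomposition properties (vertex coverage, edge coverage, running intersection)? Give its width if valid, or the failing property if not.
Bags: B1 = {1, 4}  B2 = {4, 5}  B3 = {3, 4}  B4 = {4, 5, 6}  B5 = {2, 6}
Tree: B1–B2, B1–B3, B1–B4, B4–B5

No — bags containing vertex 5 are not connected in the tree.

A tree decomposition must satisfy three properties: every vertex lies in some bag; for every edge, both endpoints lie together in some bag; and for every vertex, the bags containing it form a connected subtree. Here bags containing vertex 5 are not connected in the tree, so the decomposition is invalid.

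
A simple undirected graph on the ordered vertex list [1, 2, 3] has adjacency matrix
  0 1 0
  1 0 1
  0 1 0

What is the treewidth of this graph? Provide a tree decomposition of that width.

Treewidth 1.
One optimal decomposition is:
Bags: B1 = {1, 2}  B2 = {2, 3}
Tree: B1–B2

The largest bag has 2 vertices, giving width 1; this decomposition certifies tw(G) ≤ 1. Any graph with an edge has treewidth ≥ 1, and G has the edge 2–1. The upper and lower bounds meet at 1, so that is the treewidth.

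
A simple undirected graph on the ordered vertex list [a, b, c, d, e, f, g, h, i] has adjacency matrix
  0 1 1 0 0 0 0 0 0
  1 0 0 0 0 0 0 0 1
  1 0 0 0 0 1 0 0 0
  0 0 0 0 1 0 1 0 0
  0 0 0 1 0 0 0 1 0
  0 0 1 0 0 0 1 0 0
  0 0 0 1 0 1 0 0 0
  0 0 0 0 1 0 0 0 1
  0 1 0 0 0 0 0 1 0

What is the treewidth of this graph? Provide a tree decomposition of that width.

Treewidth 2.
One such decomposition:
Bags: B1 = {a, c, f}  B2 = {a, b, f}  B3 = {b, f, i}  B4 = {f, h, i}  B5 = {e, f, h}  B6 = {d, e, f}  B7 = {d, f, g}
Tree: B1–B2, B2–B3, B3–B4, B4–B5, B5–B6, B6–B7

Every bag has size at most 3, so the width is 3 − 1 = 2 and tw(G) ≤ 2. For the lower bound, G contains the cycle f–c–a–b–i–h–e–d–g–f, so G is not a forest; only forests have treewidth ≤ 1, hence tw(G) ≥ 2. The upper and lower bounds meet at 2, so that is the treewidth.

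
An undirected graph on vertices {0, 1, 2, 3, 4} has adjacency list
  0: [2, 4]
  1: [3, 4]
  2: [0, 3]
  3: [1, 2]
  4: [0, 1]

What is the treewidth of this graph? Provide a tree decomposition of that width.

The largest bag has 3 vertices, giving width 2; this decomposition certifies tw(G) ≤ 2. Since 1–3–2–0–4–1 is a cycle in G, G is not acyclic. Forests are exactly the graphs of treewidth ≤ 1, so tw(G) ≥ 2. The upper and lower bounds meet at 2, so that is the treewidth.

Treewidth 2.
One such decomposition:
Bags: B1 = {1, 2, 3}  B2 = {0, 1, 2}  B3 = {0, 1, 4}
Tree: B1–B2, B2–B3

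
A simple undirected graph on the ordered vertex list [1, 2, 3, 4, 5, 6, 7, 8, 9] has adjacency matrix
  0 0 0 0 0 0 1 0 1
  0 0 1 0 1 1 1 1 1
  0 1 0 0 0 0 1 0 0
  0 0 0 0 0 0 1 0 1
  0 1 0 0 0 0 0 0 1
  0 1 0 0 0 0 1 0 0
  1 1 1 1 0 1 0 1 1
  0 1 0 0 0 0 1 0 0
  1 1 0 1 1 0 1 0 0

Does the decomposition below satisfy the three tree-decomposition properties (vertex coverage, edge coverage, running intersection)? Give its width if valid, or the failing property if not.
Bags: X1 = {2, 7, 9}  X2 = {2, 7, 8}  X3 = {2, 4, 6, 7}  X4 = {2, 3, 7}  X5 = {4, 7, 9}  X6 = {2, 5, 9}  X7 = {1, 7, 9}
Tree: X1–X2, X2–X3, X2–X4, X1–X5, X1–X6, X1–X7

A tree decomposition must satisfy three properties: every vertex lies in some bag; for every edge, both endpoints lie together in some bag; and for every vertex, the bags containing it form a connected subtree. Here bags containing vertex 4 are not connected in the tree, so the decomposition is invalid.

No — bags containing vertex 4 are not connected in the tree.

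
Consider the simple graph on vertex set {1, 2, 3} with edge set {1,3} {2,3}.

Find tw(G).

1

A width-1 tree decomposition is:
Bags: B1 = {1, 3}  B2 = {2, 3}
Tree: B1–B2
Every bag has size at most 2, so the width is 2 − 1 = 1 and tw(G) ≤ 1. Since G has at least one edge (e.g. 1–3), it is not an edgeless graph, so tw(G) ≥ 1. Combining the bounds, tw(G) = 1.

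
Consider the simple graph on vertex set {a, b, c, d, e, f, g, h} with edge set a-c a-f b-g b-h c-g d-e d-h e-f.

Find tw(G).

2

A width-2 tree decomposition is:
Bags: B1 = {d, e, h}  B2 = {e, f, h}  B3 = {a, f, h}  B4 = {a, c, h}  B5 = {c, g, h}  B6 = {b, g, h}
Tree: B1–B2, B2–B3, B3–B4, B4–B5, B5–B6
Each bag holds 3 vertices, so the decomposition has width 2, which upper-bounds the treewidth. The edges h–d–e–f–a–c–g–b–h form a cycle, so G is not a tree and its treewidth is at least 2. The upper and lower bounds meet at 2, so that is the treewidth.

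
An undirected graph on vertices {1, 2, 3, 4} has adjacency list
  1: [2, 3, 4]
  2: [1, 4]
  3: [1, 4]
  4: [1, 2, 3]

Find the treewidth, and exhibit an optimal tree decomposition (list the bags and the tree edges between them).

Treewidth 2.
One such decomposition:
Bags: B1 = {1, 3, 4}  B2 = {1, 2, 4}
Tree: B1–B2

Every bag has size at most 3, so the width is 3 − 1 = 2 and tw(G) ≤ 2. For the lower bound, the 3 vertices {1, 2, 4} are pairwise adjacent, and any tree decomposition puts a clique entirely inside one bag — forcing width ≥ 2. The upper and lower bounds meet at 2, so that is the treewidth.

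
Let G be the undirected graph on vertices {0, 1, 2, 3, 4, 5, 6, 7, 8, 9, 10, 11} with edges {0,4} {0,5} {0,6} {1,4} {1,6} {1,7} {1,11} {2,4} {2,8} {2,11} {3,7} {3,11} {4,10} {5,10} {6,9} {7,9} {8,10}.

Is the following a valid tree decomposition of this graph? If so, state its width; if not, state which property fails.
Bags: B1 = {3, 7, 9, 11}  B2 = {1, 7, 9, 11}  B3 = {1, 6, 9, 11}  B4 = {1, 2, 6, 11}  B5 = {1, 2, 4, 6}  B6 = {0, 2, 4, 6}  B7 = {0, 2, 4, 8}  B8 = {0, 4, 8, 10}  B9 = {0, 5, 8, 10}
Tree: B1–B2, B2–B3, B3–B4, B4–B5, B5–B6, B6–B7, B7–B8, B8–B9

Vertex coverage: the bags together contain {0, 1, 2, 3, 4, 5, 6, 7, 8, 9, 10, 11}, the full vertex set. Edge coverage: each edge of G has both endpoints in at least one bag. Running intersection: for every vertex, the bags containing it form a connected subtree. All three properties hold, so this is a valid tree decomposition of width max|bag| − 1 = 3, and hence tw(G) ≤ 3.

Yes; width 3.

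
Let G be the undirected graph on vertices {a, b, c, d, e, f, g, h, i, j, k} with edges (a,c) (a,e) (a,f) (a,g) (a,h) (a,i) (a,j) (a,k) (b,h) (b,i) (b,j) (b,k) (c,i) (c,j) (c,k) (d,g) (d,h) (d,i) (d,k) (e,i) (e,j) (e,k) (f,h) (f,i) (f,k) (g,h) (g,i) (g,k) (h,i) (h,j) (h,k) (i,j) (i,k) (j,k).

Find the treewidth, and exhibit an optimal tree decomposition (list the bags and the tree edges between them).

Each bag holds 5 vertices, so the decomposition has width 4, which upper-bounds the treewidth. For the lower bound, the 5 vertices {a, e, i, j, k} are pairwise adjacent, and any tree decomposition puts a clique entirely inside one bag — forcing width ≥ 4. Therefore the treewidth is 4.

Treewidth 4.
Bags: B1 = {a, g, h, i, k}  B2 = {a, h, i, j, k}  B3 = {a, e, i, j, k}  B4 = {a, f, h, i, k}  B5 = {b, h, i, j, k}  B6 = {a, c, i, j, k}  B7 = {d, g, h, i, k}
Tree: B1–B2, B2–B3, B2–B4, B2–B5, B2–B6, B1–B7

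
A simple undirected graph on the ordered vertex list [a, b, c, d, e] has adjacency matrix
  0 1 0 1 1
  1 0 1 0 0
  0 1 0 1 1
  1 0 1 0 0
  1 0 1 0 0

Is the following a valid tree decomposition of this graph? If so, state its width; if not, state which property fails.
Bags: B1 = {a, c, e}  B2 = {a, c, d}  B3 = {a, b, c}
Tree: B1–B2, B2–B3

Checking the three conditions: (i) the bags cover all of {a, b, c, d, e}; (ii) for each edge, some bag contains both endpoints; (iii) the bags containing any fixed vertex form a subtree. All hold, so the decomposition is valid with width 3 − 1 = 2.

Yes; width 2.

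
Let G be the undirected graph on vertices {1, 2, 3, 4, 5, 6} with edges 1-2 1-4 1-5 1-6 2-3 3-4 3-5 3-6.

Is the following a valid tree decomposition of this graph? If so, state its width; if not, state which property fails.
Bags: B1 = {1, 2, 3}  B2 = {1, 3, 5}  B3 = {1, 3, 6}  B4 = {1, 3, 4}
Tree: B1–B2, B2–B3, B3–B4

Every vertex of G appears in some bag (union = {1, 2, 3, 4, 5, 6}); every edge is covered by a bag; and for each vertex v the set of bags containing v is connected in the bag tree. The decomposition is therefore valid. The largest bag has 3 vertices, so the width is 2.

Yes; width 2.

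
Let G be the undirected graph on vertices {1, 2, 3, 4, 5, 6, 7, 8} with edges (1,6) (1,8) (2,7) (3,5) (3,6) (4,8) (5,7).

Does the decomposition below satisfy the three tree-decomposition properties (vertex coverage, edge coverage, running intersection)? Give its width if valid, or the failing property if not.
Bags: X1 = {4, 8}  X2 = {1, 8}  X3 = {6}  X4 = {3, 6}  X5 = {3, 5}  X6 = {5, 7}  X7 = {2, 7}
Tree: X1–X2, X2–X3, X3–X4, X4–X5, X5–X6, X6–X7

No — edge (1,6) lies in no bag.

A tree decomposition must satisfy three properties: every vertex lies in some bag; for every edge, both endpoints lie together in some bag; and for every vertex, the bags containing it form a connected subtree. Here edge (1,6) lies in no bag, so the decomposition is invalid.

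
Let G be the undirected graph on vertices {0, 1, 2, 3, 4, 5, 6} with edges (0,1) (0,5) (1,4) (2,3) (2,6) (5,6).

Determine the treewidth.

1

A width-1 tree decomposition is:
Bags: B1 = {1, 4}  B2 = {0, 1}  B3 = {0, 5}  B4 = {5, 6}  B5 = {2, 6}  B6 = {2, 3}
Tree: B1–B2, B2–B3, B3–B4, B4–B5, B5–B6
Each bag holds 2 vertices, so the decomposition has width 1, which upper-bounds the treewidth. Any graph with an edge has treewidth ≥ 1, and G has the edge 4–1. The upper and lower bounds meet at 1, so that is the treewidth.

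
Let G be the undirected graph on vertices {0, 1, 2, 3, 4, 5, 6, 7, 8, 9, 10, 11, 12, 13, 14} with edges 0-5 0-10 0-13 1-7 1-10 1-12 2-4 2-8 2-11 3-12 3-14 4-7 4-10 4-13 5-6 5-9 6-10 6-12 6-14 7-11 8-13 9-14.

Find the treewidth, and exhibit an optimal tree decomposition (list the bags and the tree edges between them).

Every bag has size at most 4, so the width is 4 − 1 = 3 and tw(G) ≤ 3. For the lower bound: the 4 vertex sets {3,9,14}, {12}, {6}, {0,1,5,10} are disjoint, each induces a connected subgraph, and every pair is joined by at least one edge of G. Contracting each set to a single vertex therefore yields K_{4} as a minor, and since treewidth is minor-monotone, tw(G) ≥ tw(K_{4}) = 3. Combining the bounds, tw(G) = 3.

Treewidth 3.
One such decomposition:
Bags: B1 = {3, 9, 12, 14}  B2 = {6, 9, 12, 14}  B3 = {5, 6, 9, 12}  B4 = {1, 5, 6, 12}  B5 = {1, 5, 6, 10}  B6 = {0, 1, 5, 10}  B7 = {0, 1, 7, 10}  B8 = {0, 4, 7, 10}  B9 = {0, 4, 7, 13}  B10 = {4, 7, 11, 13}  B11 = {2, 4, 11, 13}  B12 = {2, 8, 11, 13}
Tree: B1–B2, B2–B3, B3–B4, B4–B5, B5–B6, B6–B7, B7–B8, B8–B9, B9–B10, B10–B11, B11–B12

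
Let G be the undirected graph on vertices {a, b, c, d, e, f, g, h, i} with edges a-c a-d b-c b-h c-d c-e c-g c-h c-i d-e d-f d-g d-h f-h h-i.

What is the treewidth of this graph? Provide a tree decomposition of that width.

Each bag holds 3 vertices, so the decomposition has width 2, which upper-bounds the treewidth. Conversely, {c, d, g} is a clique of size 3, and the vertices of any clique must share a bag in every tree decomposition; so some bag has ≥ 3 vertices and tw(G) ≥ 2. The upper and lower bounds meet at 2, so that is the treewidth.

Treewidth 2.
One optimal decomposition is:
Bags: B1 = {c, d, h}  B2 = {c, d, e}  B3 = {c, d, g}  B4 = {c, h, i}  B5 = {d, f, h}  B6 = {a, c, d}  B7 = {b, c, h}
Tree: B1–B2, B2–B3, B1–B4, B1–B5, B1–B6, B4–B7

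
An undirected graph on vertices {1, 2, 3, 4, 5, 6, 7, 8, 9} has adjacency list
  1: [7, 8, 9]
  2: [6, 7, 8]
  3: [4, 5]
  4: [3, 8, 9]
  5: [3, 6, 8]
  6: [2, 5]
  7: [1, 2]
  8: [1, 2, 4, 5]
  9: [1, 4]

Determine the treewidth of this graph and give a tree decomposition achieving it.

Treewidth 3.
Bags: B1 = {3, 4, 5, 6}  B2 = {4, 5, 6, 8}  B3 = {2, 4, 6, 8}  B4 = {2, 4, 8, 9}  B5 = {1, 2, 8, 9}  B6 = {1, 2, 7, 9}
Tree: B1–B2, B2–B3, B3–B4, B4–B5, B5–B6

Every bag has size at most 4, so the width is 4 − 1 = 3 and tw(G) ≤ 3. For the lower bound: the 4 vertex sets {3,5,6}, {4}, {8}, {1,2,7,9} are disjoint, each induces a connected subgraph, and every pair is joined by at least one edge of G. Contracting each set to a single vertex therefore yields K_{4} as a minor, and since treewidth is minor-monotone, tw(G) ≥ tw(K_{4}) = 3. Combining the bounds, tw(G) = 3.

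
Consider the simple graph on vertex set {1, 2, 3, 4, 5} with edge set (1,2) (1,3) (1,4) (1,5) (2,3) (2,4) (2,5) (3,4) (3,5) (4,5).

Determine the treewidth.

4

A width-4 tree decomposition is:
Bags: B1 = {1, 2, 3, 4, 5}
Tree: (single bag)
With just one bag of size 5, the width is 5 − 1 = 4, so tw(G) ≤ 4. On the other hand G contains the 5-clique {1, 2, 3, 4, 5}. A clique must lie in a single bag of any decomposition, so no decomposition can have width below 4. The upper and lower bounds meet at 4, so that is the treewidth.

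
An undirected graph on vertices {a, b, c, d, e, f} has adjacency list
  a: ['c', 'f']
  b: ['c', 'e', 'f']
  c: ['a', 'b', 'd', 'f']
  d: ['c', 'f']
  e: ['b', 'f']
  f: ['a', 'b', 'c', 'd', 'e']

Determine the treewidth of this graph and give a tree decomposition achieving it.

Treewidth 2.
Bags: B1 = {b, c, f}  B2 = {c, d, f}  B3 = {a, c, f}  B4 = {b, e, f}
Tree: B1–B2, B1–B3, B1–B4

Each bag holds 3 vertices, so the decomposition has width 2, which upper-bounds the treewidth. Conversely, {b, e, f} is a clique of size 3, and the vertices of any clique must share a bag in every tree decomposition; so some bag has ≥ 3 vertices and tw(G) ≥ 2. Therefore the treewidth is 2.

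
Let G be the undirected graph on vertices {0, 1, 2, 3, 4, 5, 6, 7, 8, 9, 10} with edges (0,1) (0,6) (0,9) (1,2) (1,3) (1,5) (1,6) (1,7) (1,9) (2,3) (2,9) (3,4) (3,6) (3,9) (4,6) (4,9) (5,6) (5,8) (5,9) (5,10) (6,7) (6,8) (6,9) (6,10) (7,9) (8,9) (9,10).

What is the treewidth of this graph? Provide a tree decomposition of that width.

The largest bag has 4 vertices, giving width 3; this decomposition certifies tw(G) ≤ 3. On the other hand G contains the 4-clique {1, 2, 3, 9}. A clique must lie in a single bag of any decomposition, so no decomposition can have width below 3. Combining the bounds, tw(G) = 3.

Treewidth 3.
One such decomposition:
Bags: B1 = {1, 6, 7, 9}  B2 = {1, 5, 6, 9}  B3 = {0, 1, 6, 9}  B4 = {5, 6, 9, 10}  B5 = {5, 6, 8, 9}  B6 = {1, 3, 6, 9}  B7 = {3, 4, 6, 9}  B8 = {1, 2, 3, 9}
Tree: B1–B2, B2–B3, B2–B4, B2–B5, B2–B6, B6–B7, B6–B8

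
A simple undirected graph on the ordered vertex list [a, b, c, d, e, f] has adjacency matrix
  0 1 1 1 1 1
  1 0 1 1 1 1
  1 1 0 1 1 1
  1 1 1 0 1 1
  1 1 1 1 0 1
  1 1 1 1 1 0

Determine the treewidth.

5

A width-5 tree decomposition is:
Bags: B1 = {a, b, c, d, e, f}
Tree: (single bag)
A single bag containing all 6 vertices is trivially a valid decomposition of width 5. For the lower bound, the 6 vertices {a, b, c, d, e, f} are pairwise adjacent, and any tree decomposition puts a clique entirely inside one bag — forcing width ≥ 5. The upper and lower bounds meet at 5, so that is the treewidth.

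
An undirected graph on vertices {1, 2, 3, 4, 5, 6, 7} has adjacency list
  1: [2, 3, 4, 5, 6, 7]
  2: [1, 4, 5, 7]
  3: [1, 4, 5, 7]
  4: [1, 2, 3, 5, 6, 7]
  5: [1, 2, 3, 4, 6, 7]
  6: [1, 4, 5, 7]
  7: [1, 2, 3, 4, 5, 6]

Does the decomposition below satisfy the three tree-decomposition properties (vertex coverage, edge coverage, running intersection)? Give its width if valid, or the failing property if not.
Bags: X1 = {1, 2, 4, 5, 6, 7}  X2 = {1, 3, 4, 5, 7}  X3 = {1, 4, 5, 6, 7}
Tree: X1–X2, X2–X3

A tree decomposition must satisfy three properties: every vertex lies in some bag; for every edge, both endpoints lie together in some bag; and for every vertex, the bags containing it form a connected subtree. Here bags containing vertex 6 are not connected in the tree, so the decomposition is invalid.

No — bags containing vertex 6 are not connected in the tree.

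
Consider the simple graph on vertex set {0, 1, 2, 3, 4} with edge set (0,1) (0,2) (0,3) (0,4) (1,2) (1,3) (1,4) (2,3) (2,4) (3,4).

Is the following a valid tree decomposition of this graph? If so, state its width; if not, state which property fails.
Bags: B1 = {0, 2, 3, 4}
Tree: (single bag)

No — vertex 1 appears in no bag.

A tree decomposition must satisfy three properties: every vertex lies in some bag; for every edge, both endpoints lie together in some bag; and for every vertex, the bags containing it form a connected subtree. Here vertex 1 appears in no bag, so the decomposition is invalid.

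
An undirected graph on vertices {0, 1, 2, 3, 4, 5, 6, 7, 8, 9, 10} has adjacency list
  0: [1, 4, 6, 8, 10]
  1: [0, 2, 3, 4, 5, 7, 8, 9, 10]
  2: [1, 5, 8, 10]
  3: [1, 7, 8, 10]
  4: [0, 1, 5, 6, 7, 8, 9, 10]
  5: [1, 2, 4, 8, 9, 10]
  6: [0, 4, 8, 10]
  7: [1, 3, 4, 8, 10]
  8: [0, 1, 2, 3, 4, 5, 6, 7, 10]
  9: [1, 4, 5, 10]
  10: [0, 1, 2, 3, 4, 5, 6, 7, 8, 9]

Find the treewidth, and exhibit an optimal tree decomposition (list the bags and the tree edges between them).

Every bag has size at most 5, so the width is 5 − 1 = 4 and tw(G) ≤ 4. For the lower bound, the 5 vertices {1, 2, 5, 8, 10} are pairwise adjacent, and any tree decomposition puts a clique entirely inside one bag — forcing width ≥ 4. Combining the bounds, tw(G) = 4.

Treewidth 4.
One optimal decomposition is:
Bags: B1 = {0, 1, 4, 8, 10}  B2 = {1, 4, 5, 8, 10}  B3 = {0, 4, 6, 8, 10}  B4 = {1, 2, 5, 8, 10}  B5 = {1, 4, 7, 8, 10}  B6 = {1, 3, 7, 8, 10}  B7 = {1, 4, 5, 9, 10}
Tree: B1–B2, B1–B3, B2–B4, B2–B5, B5–B6, B2–B7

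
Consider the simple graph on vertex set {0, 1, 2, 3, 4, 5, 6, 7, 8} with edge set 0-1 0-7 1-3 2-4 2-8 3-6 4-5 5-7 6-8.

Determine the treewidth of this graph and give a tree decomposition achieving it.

Treewidth 2.
One optimal decomposition is:
Bags: B1 = {2, 6, 8}  B2 = {2, 3, 6}  B3 = {1, 2, 3}  B4 = {0, 1, 2}  B5 = {0, 2, 7}  B6 = {2, 5, 7}  B7 = {2, 4, 5}
Tree: B1–B2, B2–B3, B3–B4, B4–B5, B5–B6, B6–B7

Each bag holds 3 vertices, so the decomposition has width 2, which upper-bounds the treewidth. For the lower bound, G contains the cycle 2–8–6–3–1–0–7–5–4–2, so G is not a forest; only forests have treewidth ≤ 1, hence tw(G) ≥ 2. The upper and lower bounds meet at 2, so that is the treewidth.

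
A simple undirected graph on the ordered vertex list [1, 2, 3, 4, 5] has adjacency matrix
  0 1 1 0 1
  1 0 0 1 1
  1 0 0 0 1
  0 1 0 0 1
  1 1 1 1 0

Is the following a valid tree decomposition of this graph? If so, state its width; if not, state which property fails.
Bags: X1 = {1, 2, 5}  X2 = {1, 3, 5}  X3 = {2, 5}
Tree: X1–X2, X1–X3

No — vertex 4 appears in no bag.

A tree decomposition must satisfy three properties: every vertex lies in some bag; for every edge, both endpoints lie together in some bag; and for every vertex, the bags containing it form a connected subtree. Here vertex 4 appears in no bag, so the decomposition is invalid.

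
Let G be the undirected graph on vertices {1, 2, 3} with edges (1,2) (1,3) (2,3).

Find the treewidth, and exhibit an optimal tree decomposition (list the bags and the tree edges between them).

With just one bag of size 3, the width is 3 − 1 = 2, so tw(G) ≤ 2. For the lower bound, the 3 vertices {1, 2, 3} are pairwise adjacent, and any tree decomposition puts a clique entirely inside one bag — forcing width ≥ 2. Hence tw(G) = 2 exactly.

Treewidth 2.
Bags: B1 = {1, 2, 3}
Tree: (single bag)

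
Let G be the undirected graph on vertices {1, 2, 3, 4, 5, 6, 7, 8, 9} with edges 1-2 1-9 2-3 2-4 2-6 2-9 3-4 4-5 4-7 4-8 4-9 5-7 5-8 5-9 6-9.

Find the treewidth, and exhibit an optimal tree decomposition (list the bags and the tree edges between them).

The largest bag has 3 vertices, giving width 2; this decomposition certifies tw(G) ≤ 2. For the lower bound, the 3 vertices {1, 2, 9} are pairwise adjacent, and any tree decomposition puts a clique entirely inside one bag — forcing width ≥ 2. Combining the bounds, tw(G) = 2.

Treewidth 2.
Bags: B1 = {2, 4, 9}  B2 = {4, 5, 9}  B3 = {1, 2, 9}  B4 = {4, 5, 8}  B5 = {4, 5, 7}  B6 = {2, 6, 9}  B7 = {2, 3, 4}
Tree: B1–B2, B1–B3, B2–B4, B4–B5, B3–B6, B1–B7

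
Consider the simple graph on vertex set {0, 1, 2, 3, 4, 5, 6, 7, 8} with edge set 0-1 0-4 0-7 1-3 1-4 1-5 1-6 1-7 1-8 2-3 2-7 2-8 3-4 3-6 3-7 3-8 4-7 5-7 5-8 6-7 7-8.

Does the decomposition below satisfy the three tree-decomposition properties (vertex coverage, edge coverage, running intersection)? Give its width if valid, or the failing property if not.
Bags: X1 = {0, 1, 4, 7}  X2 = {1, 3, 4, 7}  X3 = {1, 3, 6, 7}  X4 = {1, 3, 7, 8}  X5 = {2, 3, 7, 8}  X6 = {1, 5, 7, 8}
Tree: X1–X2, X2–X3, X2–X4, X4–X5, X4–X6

Yes; width 3.

Checking the three conditions: (i) the bags cover all of {0, 1, 2, 3, 4, 5, 6, 7, 8}; (ii) for each edge, some bag contains both endpoints; (iii) the bags containing any fixed vertex form a subtree. All hold, so the decomposition is valid with width 4 − 1 = 3.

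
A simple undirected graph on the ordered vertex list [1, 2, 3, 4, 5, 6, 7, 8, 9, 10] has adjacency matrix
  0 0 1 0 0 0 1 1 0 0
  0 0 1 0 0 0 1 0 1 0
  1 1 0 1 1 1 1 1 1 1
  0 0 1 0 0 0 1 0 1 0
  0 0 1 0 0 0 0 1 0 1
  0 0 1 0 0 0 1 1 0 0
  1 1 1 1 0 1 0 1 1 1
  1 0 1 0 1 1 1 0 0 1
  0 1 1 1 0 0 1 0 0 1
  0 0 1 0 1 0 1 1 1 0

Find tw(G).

3

A width-3 tree decomposition is:
Bags: B1 = {3, 7, 9, 10}  B2 = {3, 7, 8, 10}  B3 = {3, 5, 8, 10}  B4 = {3, 6, 7, 8}  B5 = {1, 3, 7, 8}  B6 = {2, 3, 7, 9}  B7 = {3, 4, 7, 9}
Tree: B1–B2, B2–B3, B2–B4, B2–B5, B1–B6, B6–B7
The largest bag has 4 vertices, giving width 3; this decomposition certifies tw(G) ≤ 3. On the other hand G contains the 4-clique {3, 5, 8, 10}. A clique must lie in a single bag of any decomposition, so no decomposition can have width below 3. Hence tw(G) = 3 exactly.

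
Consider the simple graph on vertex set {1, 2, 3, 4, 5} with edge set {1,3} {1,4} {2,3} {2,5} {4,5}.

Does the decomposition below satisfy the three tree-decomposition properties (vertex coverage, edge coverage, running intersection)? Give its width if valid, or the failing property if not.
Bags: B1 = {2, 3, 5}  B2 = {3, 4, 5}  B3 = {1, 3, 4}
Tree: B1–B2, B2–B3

Yes; width 2.

Every vertex of G appears in some bag (union = {1, 2, 3, 4, 5}); every edge is covered by a bag; and for each vertex v the set of bags containing v is connected in the bag tree. The decomposition is therefore valid. The largest bag has 3 vertices, so the width is 2.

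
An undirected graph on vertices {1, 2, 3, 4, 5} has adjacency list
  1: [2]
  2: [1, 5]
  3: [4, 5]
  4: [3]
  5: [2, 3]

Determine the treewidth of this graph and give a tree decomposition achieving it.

Every bag has size at most 2, so the width is 2 − 1 = 1 and tw(G) ≤ 1. Since G has at least one edge (e.g. 1–2), it is not an edgeless graph, so tw(G) ≥ 1. Therefore the treewidth is 1.

Treewidth 1.
Bags: B1 = {1, 2}  B2 = {2, 5}  B3 = {3, 5}  B4 = {3, 4}
Tree: B1–B2, B2–B3, B3–B4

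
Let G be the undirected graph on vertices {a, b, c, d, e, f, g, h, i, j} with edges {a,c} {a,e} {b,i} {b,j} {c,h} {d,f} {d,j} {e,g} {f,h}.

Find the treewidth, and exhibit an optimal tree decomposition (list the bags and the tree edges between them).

The largest bag has 2 vertices, giving width 1; this decomposition certifies tw(G) ≤ 1. Any graph with an edge has treewidth ≥ 1, and G has the edge i–b. Hence tw(G) = 1 exactly.

Treewidth 1.
One optimal decomposition is:
Bags: B1 = {b, i}  B2 = {b, j}  B3 = {d, j}  B4 = {d, f}  B5 = {f, h}  B6 = {c, h}  B7 = {a, c}  B8 = {a, e}  B9 = {e, g}
Tree: B1–B2, B2–B3, B3–B4, B4–B5, B5–B6, B6–B7, B7–B8, B8–B9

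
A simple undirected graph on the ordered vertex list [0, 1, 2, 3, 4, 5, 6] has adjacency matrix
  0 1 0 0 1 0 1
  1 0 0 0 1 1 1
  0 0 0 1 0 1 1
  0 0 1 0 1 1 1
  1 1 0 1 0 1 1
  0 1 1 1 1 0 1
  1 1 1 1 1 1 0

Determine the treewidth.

3

A width-3 tree decomposition is:
Bags: B1 = {3, 4, 5, 6}  B2 = {1, 4, 5, 6}  B3 = {0, 1, 4, 6}  B4 = {2, 3, 5, 6}
Tree: B1–B2, B2–B3, B1–B4
Each bag holds 4 vertices, so the decomposition has width 3, which upper-bounds the treewidth. On the other hand G contains the 4-clique {2, 3, 5, 6}. A clique must lie in a single bag of any decomposition, so no decomposition can have width below 3. The upper and lower bounds meet at 3, so that is the treewidth.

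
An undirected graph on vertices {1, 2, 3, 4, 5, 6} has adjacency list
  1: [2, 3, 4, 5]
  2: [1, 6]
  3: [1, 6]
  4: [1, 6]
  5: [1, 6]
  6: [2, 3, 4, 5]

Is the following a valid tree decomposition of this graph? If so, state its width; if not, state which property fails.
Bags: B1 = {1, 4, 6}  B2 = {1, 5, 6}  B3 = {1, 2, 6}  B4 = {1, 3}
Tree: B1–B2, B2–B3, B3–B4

A tree decomposition must satisfy three properties: every vertex lies in some bag; for every edge, both endpoints lie together in some bag; and for every vertex, the bags containing it form a connected subtree. Here edge (6,3) lies in no bag, so the decomposition is invalid.

No — edge (6,3) lies in no bag.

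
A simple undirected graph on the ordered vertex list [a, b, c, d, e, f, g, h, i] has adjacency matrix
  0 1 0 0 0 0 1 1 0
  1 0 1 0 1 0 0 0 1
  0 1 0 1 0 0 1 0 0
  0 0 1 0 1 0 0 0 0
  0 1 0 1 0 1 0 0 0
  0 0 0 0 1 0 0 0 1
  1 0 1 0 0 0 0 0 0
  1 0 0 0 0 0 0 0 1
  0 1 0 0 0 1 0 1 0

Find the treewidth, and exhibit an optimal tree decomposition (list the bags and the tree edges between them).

Treewidth 3.
One optimal decomposition is:
Bags: B1 = {a, g, h, i}  B2 = {a, b, g, i}  B3 = {b, c, g, i}  B4 = {b, c, f, i}  B5 = {b, c, e, f}  B6 = {c, d, e, f}
Tree: B1–B2, B2–B3, B3–B4, B4–B5, B5–B6

Each bag holds 4 vertices, so the decomposition has width 3, which upper-bounds the treewidth. For the lower bound: the 4 vertex sets {a,g,h}, {i}, {b}, {c,d,e,f} are disjoint, each induces a connected subgraph, and every pair is joined by at least one edge of G. Contracting each set to a single vertex therefore yields K_{4} as a minor, and since treewidth is minor-monotone, tw(G) ≥ tw(K_{4}) = 3. Combining the bounds, tw(G) = 3.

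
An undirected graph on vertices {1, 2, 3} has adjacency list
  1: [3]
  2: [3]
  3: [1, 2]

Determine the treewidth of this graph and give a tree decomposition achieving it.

Treewidth 1.
One optimal decomposition is:
Bags: B1 = {1, 3}  B2 = {2, 3}
Tree: B1–B2

The largest bag has 2 vertices, giving width 1; this decomposition certifies tw(G) ≤ 1. Since G has at least one edge (e.g. 1–3), it is not an edgeless graph, so tw(G) ≥ 1. Combining the bounds, tw(G) = 1.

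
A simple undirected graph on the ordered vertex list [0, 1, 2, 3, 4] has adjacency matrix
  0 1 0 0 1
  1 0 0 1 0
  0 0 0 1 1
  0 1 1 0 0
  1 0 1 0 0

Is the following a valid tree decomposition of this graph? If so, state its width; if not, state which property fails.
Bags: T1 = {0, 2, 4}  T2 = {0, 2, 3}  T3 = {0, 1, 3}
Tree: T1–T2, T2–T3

Yes; width 2.

Vertex coverage: the bags together contain {0, 1, 2, 3, 4}, the full vertex set. Edge coverage: each edge of G has both endpoints in at least one bag. Running intersection: for every vertex, the bags containing it form a connected subtree. All three properties hold, so this is a valid tree decomposition of width max|bag| − 1 = 2, and hence tw(G) ≤ 2.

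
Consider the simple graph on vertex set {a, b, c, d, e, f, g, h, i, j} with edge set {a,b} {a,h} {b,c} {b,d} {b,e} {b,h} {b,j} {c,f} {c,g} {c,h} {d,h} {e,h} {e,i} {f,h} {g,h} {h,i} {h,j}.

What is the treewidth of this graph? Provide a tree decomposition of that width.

Treewidth 2.
One optimal decomposition is:
Bags: B1 = {c, g, h}  B2 = {b, c, h}  B3 = {b, e, h}  B4 = {b, d, h}  B5 = {c, f, h}  B6 = {e, h, i}  B7 = {a, b, h}  B8 = {b, h, j}
Tree: B1–B2, B2–B3, B2–B4, B2–B5, B3–B6, B4–B7, B7–B8

Every bag has size at most 3, so the width is 3 − 1 = 2 and tw(G) ≤ 2. Conversely, {c, g, h} is a clique of size 3, and the vertices of any clique must share a bag in every tree decomposition; so some bag has ≥ 3 vertices and tw(G) ≥ 2. The upper and lower bounds meet at 2, so that is the treewidth.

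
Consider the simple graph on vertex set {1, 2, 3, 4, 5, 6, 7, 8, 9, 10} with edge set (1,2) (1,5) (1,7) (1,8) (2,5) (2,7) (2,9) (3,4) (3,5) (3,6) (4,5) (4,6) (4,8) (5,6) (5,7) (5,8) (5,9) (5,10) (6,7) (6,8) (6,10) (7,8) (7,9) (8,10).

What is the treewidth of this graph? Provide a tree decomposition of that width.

Treewidth 3.
One optimal decomposition is:
Bags: B1 = {4, 5, 6, 8}  B2 = {3, 4, 5, 6}  B3 = {5, 6, 7, 8}  B4 = {1, 5, 7, 8}  B5 = {1, 2, 5, 7}  B6 = {5, 6, 8, 10}  B7 = {2, 5, 7, 9}
Tree: B1–B2, B1–B3, B3–B4, B4–B5, B1–B6, B5–B7

Each bag holds 4 vertices, so the decomposition has width 3, which upper-bounds the treewidth. For the lower bound, the 4 vertices {1, 5, 7, 8} are pairwise adjacent, and any tree decomposition puts a clique entirely inside one bag — forcing width ≥ 3. Therefore the treewidth is 3.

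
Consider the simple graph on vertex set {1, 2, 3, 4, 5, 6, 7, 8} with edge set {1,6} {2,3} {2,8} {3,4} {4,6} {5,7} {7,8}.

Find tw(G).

A width-1 tree decomposition is:
Bags: B1 = {1, 6}  B2 = {4, 6}  B3 = {3, 4}  B4 = {2, 3}  B5 = {2, 8}  B6 = {7, 8}  B7 = {5, 7}
Tree: B1–B2, B2–B3, B3–B4, B4–B5, B5–B6, B6–B7
The largest bag has 2 vertices, giving width 1; this decomposition certifies tw(G) ≤ 1. G has an edge, so its treewidth is at least 1. Combining the bounds, tw(G) = 1.

1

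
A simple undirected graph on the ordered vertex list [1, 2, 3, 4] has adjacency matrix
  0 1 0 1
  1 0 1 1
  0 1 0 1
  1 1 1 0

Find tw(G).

2

A width-2 tree decomposition is:
Bags: B1 = {2, 3, 4}  B2 = {1, 2, 4}
Tree: B1–B2
Every bag has size at most 3, so the width is 3 − 1 = 2 and tw(G) ≤ 2. For the lower bound, the 3 vertices {1, 2, 4} are pairwise adjacent, and any tree decomposition puts a clique entirely inside one bag — forcing width ≥ 2. The upper and lower bounds meet at 2, so that is the treewidth.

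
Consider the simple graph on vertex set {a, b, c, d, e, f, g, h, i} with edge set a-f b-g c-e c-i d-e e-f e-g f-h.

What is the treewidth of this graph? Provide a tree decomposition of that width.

The largest bag has 2 vertices, giving width 1; this decomposition certifies tw(G) ≤ 1. Any graph with an edge has treewidth ≥ 1, and G has the edge c–e. Hence tw(G) = 1 exactly.

Treewidth 1.
One optimal decomposition is:
Bags: B1 = {c, e}  B2 = {d, e}  B3 = {e, f}  B4 = {c, i}  B5 = {e, g}  B6 = {f, h}  B7 = {b, g}  B8 = {a, f}
Tree: B1–B2, B1–B3, B1–B4, B2–B5, B3–B6, B5–B7, B3–B8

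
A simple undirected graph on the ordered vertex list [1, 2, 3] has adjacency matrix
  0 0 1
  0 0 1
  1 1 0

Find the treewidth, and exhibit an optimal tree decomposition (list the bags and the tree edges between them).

Treewidth 1.
One such decomposition:
Bags: B1 = {2, 3}  B2 = {1, 3}
Tree: B1–B2

Every bag has size at most 2, so the width is 2 − 1 = 1 and tw(G) ≤ 1. Any graph with an edge has treewidth ≥ 1, and G has the edge 2–3. The upper and lower bounds meet at 1, so that is the treewidth.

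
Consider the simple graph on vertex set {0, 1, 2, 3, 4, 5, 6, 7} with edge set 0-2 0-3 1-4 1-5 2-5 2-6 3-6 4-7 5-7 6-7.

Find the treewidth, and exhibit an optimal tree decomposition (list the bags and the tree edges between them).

Each bag holds 3 vertices, so the decomposition has width 2, which upper-bounds the treewidth. Since 0–3–6–2–0 is a cycle in G, G is not acyclic. Forests are exactly the graphs of treewidth ≤ 1, so tw(G) ≥ 2. Hence tw(G) = 2 exactly.

Treewidth 2.
Bags: B1 = {0, 2, 3}  B2 = {2, 3, 6}  B3 = {2, 5, 6}  B4 = {5, 6, 7}  B5 = {1, 5, 7}  B6 = {1, 4, 7}
Tree: B1–B2, B2–B3, B3–B4, B4–B5, B5–B6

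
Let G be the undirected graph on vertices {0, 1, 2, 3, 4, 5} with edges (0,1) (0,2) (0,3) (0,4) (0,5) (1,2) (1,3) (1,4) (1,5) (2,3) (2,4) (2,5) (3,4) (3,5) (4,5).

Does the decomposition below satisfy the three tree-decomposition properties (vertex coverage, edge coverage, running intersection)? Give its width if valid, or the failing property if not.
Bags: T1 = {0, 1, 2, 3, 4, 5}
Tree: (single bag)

Yes; width 5.

Every vertex of G appears in some bag (union = {0, 1, 2, 3, 4, 5}); every edge is covered by a bag; and for each vertex v the set of bags containing v is connected in the bag tree. The decomposition is therefore valid. The largest bag has 6 vertices, so the width is 5.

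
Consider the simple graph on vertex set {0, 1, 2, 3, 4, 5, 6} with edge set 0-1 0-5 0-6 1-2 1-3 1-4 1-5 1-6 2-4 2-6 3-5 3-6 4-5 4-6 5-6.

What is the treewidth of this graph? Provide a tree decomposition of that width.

Every bag has size at most 4, so the width is 4 − 1 = 3 and tw(G) ≤ 3. Conversely, {1, 2, 4, 6} is a clique of size 4, and the vertices of any clique must share a bag in every tree decomposition; so some bag has ≥ 4 vertices and tw(G) ≥ 3. Combining the bounds, tw(G) = 3.

Treewidth 3.
Bags: B1 = {1, 4, 5, 6}  B2 = {1, 3, 5, 6}  B3 = {1, 2, 4, 6}  B4 = {0, 1, 5, 6}
Tree: B1–B2, B1–B3, B1–B4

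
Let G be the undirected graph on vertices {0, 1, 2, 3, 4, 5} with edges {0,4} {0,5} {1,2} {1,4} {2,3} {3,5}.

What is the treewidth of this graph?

A width-2 tree decomposition is:
Bags: B1 = {1, 2, 3}  B2 = {1, 3, 4}  B3 = {0, 3, 4}  B4 = {0, 3, 5}
Tree: B1–B2, B2–B3, B3–B4
The largest bag has 3 vertices, giving width 2; this decomposition certifies tw(G) ≤ 2. For the lower bound, G contains the cycle 3–2–1–4–0–5–3, so G is not a forest; only forests have treewidth ≤ 1, hence tw(G) ≥ 2. The upper and lower bounds meet at 2, so that is the treewidth.

2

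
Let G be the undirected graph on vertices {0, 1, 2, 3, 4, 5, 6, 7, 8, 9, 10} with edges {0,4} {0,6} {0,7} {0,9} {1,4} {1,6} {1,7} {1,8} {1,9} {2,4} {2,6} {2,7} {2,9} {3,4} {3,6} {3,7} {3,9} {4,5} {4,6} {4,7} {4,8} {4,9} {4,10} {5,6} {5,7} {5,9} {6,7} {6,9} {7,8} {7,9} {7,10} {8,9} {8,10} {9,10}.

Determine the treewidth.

A width-4 tree decomposition is:
Bags: B1 = {1, 4, 6, 7, 9}  B2 = {1, 4, 7, 8, 9}  B3 = {4, 7, 8, 9, 10}  B4 = {4, 5, 6, 7, 9}  B5 = {2, 4, 6, 7, 9}  B6 = {0, 4, 6, 7, 9}  B7 = {3, 4, 6, 7, 9}
Tree: B1–B2, B2–B3, B1–B4, B4–B5, B5–B6, B5–B7
Every bag has size at most 5, so the width is 5 − 1 = 4 and tw(G) ≤ 4. For the lower bound, the 5 vertices {1, 4, 7, 8, 9} are pairwise adjacent, and any tree decomposition puts a clique entirely inside one bag — forcing width ≥ 4. Combining the bounds, tw(G) = 4.

4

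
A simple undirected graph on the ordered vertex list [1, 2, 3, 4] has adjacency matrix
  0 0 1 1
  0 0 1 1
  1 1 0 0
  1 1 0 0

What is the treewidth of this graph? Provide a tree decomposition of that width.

Every bag has size at most 3, so the width is 3 − 1 = 2 and tw(G) ≤ 2. Since 2–3–1–4–2 is a cycle in G, G is not acyclic. Forests are exactly the graphs of treewidth ≤ 1, so tw(G) ≥ 2. Hence tw(G) = 2 exactly.

Treewidth 2.
One such decomposition:
Bags: B1 = {1, 2, 3}  B2 = {1, 2, 4}
Tree: B1–B2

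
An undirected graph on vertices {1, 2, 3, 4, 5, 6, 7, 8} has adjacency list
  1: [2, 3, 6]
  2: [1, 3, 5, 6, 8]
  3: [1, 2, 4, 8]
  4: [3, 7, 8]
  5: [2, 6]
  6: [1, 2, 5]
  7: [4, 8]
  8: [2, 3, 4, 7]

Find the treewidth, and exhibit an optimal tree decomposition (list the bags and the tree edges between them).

Every bag has size at most 3, so the width is 3 − 1 = 2 and tw(G) ≤ 2. For the lower bound, the 3 vertices {2, 3, 8} are pairwise adjacent, and any tree decomposition puts a clique entirely inside one bag — forcing width ≥ 2. The upper and lower bounds meet at 2, so that is the treewidth.

Treewidth 2.
One such decomposition:
Bags: B1 = {1, 2, 3}  B2 = {1, 2, 6}  B3 = {2, 3, 8}  B4 = {2, 5, 6}  B5 = {3, 4, 8}  B6 = {4, 7, 8}
Tree: B1–B2, B1–B3, B2–B4, B3–B5, B5–B6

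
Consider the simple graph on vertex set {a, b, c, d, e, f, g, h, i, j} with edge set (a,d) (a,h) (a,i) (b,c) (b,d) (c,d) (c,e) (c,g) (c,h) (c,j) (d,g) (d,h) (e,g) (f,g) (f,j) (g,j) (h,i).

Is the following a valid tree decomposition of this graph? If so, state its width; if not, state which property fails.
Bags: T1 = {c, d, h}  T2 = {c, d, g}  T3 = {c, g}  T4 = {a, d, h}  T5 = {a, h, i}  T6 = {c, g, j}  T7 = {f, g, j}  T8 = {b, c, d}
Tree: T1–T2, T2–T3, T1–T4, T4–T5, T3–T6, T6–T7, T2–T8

No — vertex e appears in no bag.

A tree decomposition must satisfy three properties: every vertex lies in some bag; for every edge, both endpoints lie together in some bag; and for every vertex, the bags containing it form a connected subtree. Here vertex e appears in no bag, so the decomposition is invalid.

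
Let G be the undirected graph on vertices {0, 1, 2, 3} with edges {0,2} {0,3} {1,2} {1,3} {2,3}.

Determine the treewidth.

2

A width-2 tree decomposition is:
Bags: B1 = {1, 2, 3}  B2 = {0, 2, 3}
Tree: B1–B2
Every bag has size at most 3, so the width is 3 − 1 = 2 and tw(G) ≤ 2. On the other hand G contains the 3-clique {0, 2, 3}. A clique must lie in a single bag of any decomposition, so no decomposition can have width below 2. Hence tw(G) = 2 exactly.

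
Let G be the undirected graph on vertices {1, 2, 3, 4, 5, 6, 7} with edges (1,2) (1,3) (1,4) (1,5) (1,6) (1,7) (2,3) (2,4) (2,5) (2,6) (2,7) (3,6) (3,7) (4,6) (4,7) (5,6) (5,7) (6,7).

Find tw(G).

A width-4 tree decomposition is:
Bags: B1 = {1, 2, 5, 6, 7}  B2 = {1, 2, 3, 6, 7}  B3 = {1, 2, 4, 6, 7}
Tree: B1–B2, B1–B3
Each bag holds 5 vertices, so the decomposition has width 4, which upper-bounds the treewidth. For the lower bound, the 5 vertices {1, 2, 3, 6, 7} are pairwise adjacent, and any tree decomposition puts a clique entirely inside one bag — forcing width ≥ 4. Combining the bounds, tw(G) = 4.

4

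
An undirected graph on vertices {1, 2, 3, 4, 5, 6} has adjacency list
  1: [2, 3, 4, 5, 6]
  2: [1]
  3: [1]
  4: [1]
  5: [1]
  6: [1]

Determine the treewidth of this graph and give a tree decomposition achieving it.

Treewidth 1.
One optimal decomposition is:
Bags: B1 = {1, 6}  B2 = {1, 2}  B3 = {1, 5}  B4 = {1, 4}  B5 = {1, 3}
Tree: B1–B2, B2–B3, B1–B4, B2–B5

Every bag has size at most 2, so the width is 2 − 1 = 1 and tw(G) ≤ 1. Since G has at least one edge (e.g. 6–1), it is not an edgeless graph, so tw(G) ≥ 1. Combining the bounds, tw(G) = 1.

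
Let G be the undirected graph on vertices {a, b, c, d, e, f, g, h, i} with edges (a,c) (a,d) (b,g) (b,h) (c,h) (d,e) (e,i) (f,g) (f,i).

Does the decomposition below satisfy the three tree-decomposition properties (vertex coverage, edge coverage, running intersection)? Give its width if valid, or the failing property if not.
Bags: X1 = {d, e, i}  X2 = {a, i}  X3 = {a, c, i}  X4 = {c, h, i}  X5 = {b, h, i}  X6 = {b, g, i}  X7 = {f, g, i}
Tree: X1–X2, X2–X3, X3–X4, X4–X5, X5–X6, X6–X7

A tree decomposition must satisfy three properties: every vertex lies in some bag; for every edge, both endpoints lie together in some bag; and for every vertex, the bags containing it form a connected subtree. Here edge (d,a) lies in no bag, so the decomposition is invalid.

No — edge (d,a) lies in no bag.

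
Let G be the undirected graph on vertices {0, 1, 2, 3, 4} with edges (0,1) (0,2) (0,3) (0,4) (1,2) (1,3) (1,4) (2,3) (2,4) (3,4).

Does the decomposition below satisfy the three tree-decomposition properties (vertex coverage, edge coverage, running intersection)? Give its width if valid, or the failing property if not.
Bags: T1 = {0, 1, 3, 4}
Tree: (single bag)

No — vertex 2 appears in no bag.

A tree decomposition must satisfy three properties: every vertex lies in some bag; for every edge, both endpoints lie together in some bag; and for every vertex, the bags containing it form a connected subtree. Here vertex 2 appears in no bag, so the decomposition is invalid.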